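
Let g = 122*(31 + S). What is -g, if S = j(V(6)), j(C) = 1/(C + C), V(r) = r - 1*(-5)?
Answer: -41663/11 ≈ -3787.5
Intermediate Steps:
V(r) = 5 + r (V(r) = r + 5 = 5 + r)
j(C) = 1/(2*C)
S = 1/22 (S = 1/(2*(5 + 6)) = (1/2)/11 = (1/2)*(1/11) = 1/22 ≈ 0.045455)
g = 41663/11 (g = 122*(31 + 1/22) = 122*(683/22) = 41663/11 ≈ 3787.5)
-g = -1*41663/11 = -41663/11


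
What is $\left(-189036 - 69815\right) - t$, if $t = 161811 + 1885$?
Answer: $-422547$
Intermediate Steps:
$t = 163696$
$\left(-189036 - 69815\right) - t = \left(-189036 - 69815\right) - 163696 = -258851 - 163696 = -422547$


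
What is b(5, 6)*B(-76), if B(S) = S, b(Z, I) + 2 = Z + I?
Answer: -684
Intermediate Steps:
b(Z, I) = -2 + I + Z (b(Z, I) = -2 + (Z + I) = -2 + (I + Z) = -2 + I + Z)
b(5, 6)*B(-76) = (-2 + 6 + 5)*(-76) = 9*(-76) = -684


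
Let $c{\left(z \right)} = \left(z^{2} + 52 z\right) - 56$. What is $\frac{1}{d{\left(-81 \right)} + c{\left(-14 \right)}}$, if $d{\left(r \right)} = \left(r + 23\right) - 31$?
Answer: $- \frac{1}{677} \approx -0.0014771$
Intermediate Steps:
$c{\left(z \right)} = -56 + z^{2} + 52 z$
$d{\left(r \right)} = -8 + r$ ($d{\left(r \right)} = \left(23 + r\right) - 31 = -8 + r$)
$\frac{1}{d{\left(-81 \right)} + c{\left(-14 \right)}} = \frac{1}{\left(-8 - 81\right) + \left(-56 + \left(-14\right)^{2} + 52 \left(-14\right)\right)} = \frac{1}{-89 - 588} = \frac{1}{-677} = - \frac{1}{677}$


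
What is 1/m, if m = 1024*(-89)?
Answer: -1/91136 ≈ -1.0973e-5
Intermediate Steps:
m = -91136
1/m = 1/(-91136) = -1/91136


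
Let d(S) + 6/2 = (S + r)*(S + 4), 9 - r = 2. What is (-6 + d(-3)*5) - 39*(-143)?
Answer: 5576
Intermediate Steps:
r = 7 (r = 9 - 1*2 = 9 - 2 = 7)
d(S) = -3 + (4 + S)*(7 + S) (d(S) = -3 + (S + 7)*(S + 4) = -3 + (7 + S)*(4 + S) = -3 + (4 + S)*(7 + S))
(-6 + d(-3)*5) - 39*(-143) = (-6 + (25 + (-3)² + 11*(-3))*5) - 39*(-143) = (-6 + (25 + 9 - 33)*5) + 5577 = (-6 + 1*5) + 5577 = (-6 + 5) + 5577 = -1 + 5577 = 5576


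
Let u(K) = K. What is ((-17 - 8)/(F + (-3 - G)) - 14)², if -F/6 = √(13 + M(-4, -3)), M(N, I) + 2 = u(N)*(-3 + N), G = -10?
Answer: 14165181/73441 - 225540*√39/73441 ≈ 173.70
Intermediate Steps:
M(N, I) = -2 + N*(-3 + N)
F = -6*√39 (F = -6*√(13 + (-2 + (-4)² - 3*(-4))) = -6*√(13 + (-2 + 16 + 12)) = -6*√(13 + 26) = -6*√39 ≈ -37.470)
((-17 - 8)/(F + (-3 - G)) - 14)² = ((-17 - 8)/(-6*√39 + (-3 - 1*(-10))) - 14)² = (-25/(-6*√39 + (-3 + 10)) - 14)² = (-25/(-6*√39 + 7) - 14)² = (-25/(7 - 6*√39) - 14)² = (-14 - 25/(7 - 6*√39))²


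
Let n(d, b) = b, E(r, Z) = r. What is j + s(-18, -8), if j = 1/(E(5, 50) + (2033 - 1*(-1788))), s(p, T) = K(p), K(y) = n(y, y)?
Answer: -68867/3826 ≈ -18.000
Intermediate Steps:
K(y) = y
s(p, T) = p
j = 1/3826 (j = 1/(5 + (2033 - 1*(-1788))) = 1/(5 + (2033 + 1788)) = 1/(5 + 3821) = 1/3826 ≈ 0.00026137)
j + s(-18, -8) = 1/3826 - 18 = -68867/3826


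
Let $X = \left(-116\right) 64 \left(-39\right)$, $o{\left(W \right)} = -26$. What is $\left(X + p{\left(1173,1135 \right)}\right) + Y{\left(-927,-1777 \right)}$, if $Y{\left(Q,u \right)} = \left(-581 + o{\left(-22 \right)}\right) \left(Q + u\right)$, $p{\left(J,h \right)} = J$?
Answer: $1932037$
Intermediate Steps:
$X = 289536$ ($X = \left(-7424\right) \left(-39\right) = 289536$)
$Y{\left(Q,u \right)} = - 607 Q - 607 u$ ($Y{\left(Q,u \right)} = \left(-581 - 26\right) \left(Q + u\right) = - 607 \left(Q + u\right) = - 607 Q - 607 u$)
$\left(X + p{\left(1173,1135 \right)}\right) + Y{\left(-927,-1777 \right)} = \left(289536 + 1173\right) - -1641328 = 290709 + \left(562689 + 1078639\right) = 290709 + 1641328 = 1932037$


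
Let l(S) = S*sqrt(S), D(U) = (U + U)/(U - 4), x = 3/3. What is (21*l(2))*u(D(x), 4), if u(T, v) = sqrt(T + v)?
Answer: 28*sqrt(15) ≈ 108.44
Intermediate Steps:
x = 1 (x = 3*(1/3) = 1)
D(U) = 2*U/(-4 + U) (D(U) = (2*U)/(-4 + U) = 2*U/(-4 + U))
l(S) = S**(3/2)
(21*l(2))*u(D(x), 4) = (21*2**(3/2))*sqrt(2*1/(-4 + 1) + 4) = (21*(2*sqrt(2)))*sqrt(2*1/(-3) + 4) = (42*sqrt(2))*sqrt(2*1*(-1/3) + 4) = (42*sqrt(2))*sqrt(-2/3 + 4) = (42*sqrt(2))*sqrt(10/3) = (42*sqrt(2))*(sqrt(30)/3) = 28*sqrt(15)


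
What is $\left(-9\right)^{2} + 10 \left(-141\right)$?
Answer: $-1329$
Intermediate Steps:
$\left(-9\right)^{2} + 10 \left(-141\right) = 81 - 1410 = -1329$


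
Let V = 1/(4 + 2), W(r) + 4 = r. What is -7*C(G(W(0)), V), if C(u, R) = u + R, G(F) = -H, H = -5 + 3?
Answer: -91/6 ≈ -15.167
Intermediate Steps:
W(r) = -4 + r
H = -2
G(F) = 2 (G(F) = -1*(-2) = 2)
V = 1/6 ≈ 0.16667
C(u, R) = R + u
-7*C(G(W(0)), V) = -7*(1/6 + 2) = -7*13/6 = -91/6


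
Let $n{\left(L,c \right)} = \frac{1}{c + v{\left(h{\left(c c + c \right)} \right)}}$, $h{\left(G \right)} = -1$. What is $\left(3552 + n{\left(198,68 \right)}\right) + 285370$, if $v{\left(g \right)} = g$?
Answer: $\frac{19357775}{67} \approx 2.8892 \cdot 10^{5}$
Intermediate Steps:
$n{\left(L,c \right)} = \frac{1}{-1 + c}$ ($n{\left(L,c \right)} = \frac{1}{c - 1} = \frac{1}{-1 + c}$)
$\left(3552 + n{\left(198,68 \right)}\right) + 285370 = \left(3552 + \frac{1}{-1 + 68}\right) + 285370 = \left(3552 + \frac{1}{67}\right) + 285370 = \frac{237985}{67} + 285370 = \frac{19357775}{67}$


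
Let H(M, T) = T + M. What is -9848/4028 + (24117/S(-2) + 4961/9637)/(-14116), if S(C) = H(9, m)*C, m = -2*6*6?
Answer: -14144879342803/5753502016248 ≈ -2.4585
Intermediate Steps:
m = -72 (m = -12*6 = -72)
H(M, T) = M + T
S(C) = -63*C (S(C) = (9 - 72)*C = -63*C)
-9848/4028 + (24117/S(-2) + 4961/9637)/(-14116) = -9848/4028 + (24117/((-63*(-2))) + 4961/9637)/(-14116) = -9848*1/4028 + (24117/126 + 4961*(1/9637))*(-1/14116) = -2462/1007 + (24117*(1/126) + 4961/9637)*(-1/14116) = -2462/1007 + (8039/42 + 4961/9637)*(-1/14116) = -2462/1007 + (77680205/404754)*(-1/14116) = -2462/1007 - 77680205/5713507464 = -14144879342803/5753502016248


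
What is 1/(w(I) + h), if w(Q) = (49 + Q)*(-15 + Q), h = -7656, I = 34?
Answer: -1/6079 ≈ -0.00016450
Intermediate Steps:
w(Q) = (-15 + Q)*(49 + Q)
1/(w(I) + h) = 1/((-735 + 34² + 34*34) - 7656) = 1/((-735 + 1156 + 1156) - 7656) = 1/(1577 - 7656) = 1/(-6079) = -1/6079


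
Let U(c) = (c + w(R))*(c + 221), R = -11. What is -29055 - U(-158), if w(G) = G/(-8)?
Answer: -153501/8 ≈ -19188.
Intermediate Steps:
w(G) = -G/8 (w(G) = G*(-⅛) = -G/8)
U(c) = (221 + c)*(11/8 + c) (U(c) = (c - ⅛*(-11))*(c + 221) = (c + 11/8)*(221 + c) = (11/8 + c)*(221 + c) = (221 + c)*(11/8 + c))
-29055 - U(-158) = -29055 - (2431/8 + (-158)² + (1779/8)*(-158)) = -29055 - (2431/8 + 24964 - 140541/4) = -29055 - 1*(-78939/8) = -29055 + 78939/8 = -153501/8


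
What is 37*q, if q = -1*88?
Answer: -3256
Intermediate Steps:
q = -88
37*q = 37*(-88) = -3256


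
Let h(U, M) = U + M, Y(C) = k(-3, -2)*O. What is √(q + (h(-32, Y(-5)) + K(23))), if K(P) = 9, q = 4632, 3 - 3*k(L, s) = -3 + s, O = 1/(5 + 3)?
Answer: 2*√10371/3 ≈ 67.892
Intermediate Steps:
O = ⅛ (O = 1/8 = ⅛ ≈ 0.12500)
k(L, s) = 2 - s/3 (k(L, s) = 1 - (-3 + s)/3 = 1 + (1 - s/3) = 2 - s/3)
Y(C) = ⅓ (Y(C) = (2 - ⅓*(-2))*(⅛) = (2 + ⅔)*(⅛) = (8/3)*(⅛) = ⅓)
h(U, M) = M + U
√(q + (h(-32, Y(-5)) + K(23))) = √(4632 + ((⅓ - 32) + 9)) = √(4632 + (-95/3 + 9)) = √(4632 - 68/3) = √(13828/3) = 2*√10371/3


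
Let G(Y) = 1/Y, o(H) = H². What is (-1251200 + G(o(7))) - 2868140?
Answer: -201847659/49 ≈ -4.1193e+6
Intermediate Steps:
(-1251200 + G(o(7))) - 2868140 = (-1251200 + 1/(7²)) - 2868140 = (-1251200 + 1/49) - 2868140 = -61308799/49 - 2868140 = -201847659/49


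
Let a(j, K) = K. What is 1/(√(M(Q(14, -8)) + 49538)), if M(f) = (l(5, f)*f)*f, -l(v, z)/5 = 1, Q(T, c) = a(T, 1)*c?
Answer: √49218/49218 ≈ 0.0045075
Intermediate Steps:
Q(T, c) = c (Q(T, c) = 1*c = c)
l(v, z) = -5 (l(v, z) = -5*1 = -5)
M(f) = -5*f² (M(f) = (-5*f)*f = -5*f²)
1/(√(M(Q(14, -8)) + 49538)) = 1/(√(-5*(-8)² + 49538)) = 1/(√(-5*64 + 49538)) = 1/(√(-320 + 49538)) = 1/(√49218) = √49218/49218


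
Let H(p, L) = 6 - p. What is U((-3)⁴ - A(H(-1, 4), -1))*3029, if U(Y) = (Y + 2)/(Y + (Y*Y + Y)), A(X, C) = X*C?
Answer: 3029/88 ≈ 34.420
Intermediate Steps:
A(X, C) = C*X
U(Y) = (2 + Y)/(Y² + 2*Y) (U(Y) = (2 + Y)/(Y + (Y² + Y)) = (2 + Y)/(Y + (Y + Y²)) = (2 + Y)/(Y² + 2*Y))
U((-3)⁴ - A(H(-1, 4), -1))*3029 = 3029/((-3)⁴ - (-1)*(6 - 1*(-1))) = 3029/(81 - (-1)*(6 + 1)) = 3029/(81 - (-1)*7) = 3029/(81 - 1*(-7)) = 3029/(81 + 7) = 3029/88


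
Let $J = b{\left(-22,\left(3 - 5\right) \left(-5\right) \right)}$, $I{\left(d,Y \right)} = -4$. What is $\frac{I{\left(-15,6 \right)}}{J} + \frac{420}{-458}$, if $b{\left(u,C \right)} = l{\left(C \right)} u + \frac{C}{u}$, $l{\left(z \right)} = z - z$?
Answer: $\frac{9026}{1145} \approx 7.883$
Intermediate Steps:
$l{\left(z \right)} = 0$
$b{\left(u,C \right)} = \frac{C}{u}$ ($b{\left(u,C \right)} = 0 u + \frac{C}{u} = 0 + \frac{C}{u} = \frac{C}{u}$)
$J = - \frac{5}{11}$ ($J = \frac{\left(3 - 5\right) \left(-5\right)}{-22} = \left(-2\right) \left(-5\right) \left(- \frac{1}{22}\right) = 10 \left(- \frac{1}{22}\right) = - \frac{5}{11} \approx -0.45455$)
$\frac{I{\left(-15,6 \right)}}{J} + \frac{420}{-458} = - \frac{4}{- \frac{5}{11}} + \frac{420}{-458} = \left(-4\right) \left(- \frac{11}{5}\right) + 420 \left(- \frac{1}{458}\right) = \frac{44}{5} - \frac{210}{229} = \frac{9026}{1145}$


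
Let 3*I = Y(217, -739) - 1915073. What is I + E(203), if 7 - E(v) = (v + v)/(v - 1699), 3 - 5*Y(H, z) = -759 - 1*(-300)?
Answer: -7161945859/11220 ≈ -6.3832e+5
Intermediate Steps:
Y(H, z) = 462/5 (Y(H, z) = ⅗ - (-759 - 1*(-300))/5 = ⅗ - (-759 + 300)/5 = ⅗ - ⅕*(-459) = ⅗ + 459/5 = 462/5)
I = -9574903/15 (I = (462/5 - 1915073)/3 = (⅓)*(-9574903/5) = -9574903/15 ≈ -6.3833e+5)
E(v) = 7 - 2*v/(-1699 + v) (E(v) = 7 - (v + v)/(v - 1699) = 7 - 2*v/(-1699 + v))
I + E(203) = -9574903/15 + (-11893 + 5*203)/(-1699 + 203) = -9574903/15 + (-11893 + 1015)/(-1496) = -9574903/15 - 1/1496*(-10878) = -9574903/15 + 5439/748 = -7161945859/11220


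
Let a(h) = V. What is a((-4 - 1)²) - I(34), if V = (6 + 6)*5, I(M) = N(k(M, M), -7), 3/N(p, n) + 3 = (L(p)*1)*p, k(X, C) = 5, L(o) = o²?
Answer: 7317/122 ≈ 59.975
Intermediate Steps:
N(p, n) = 3/(-3 + p³) (N(p, n) = 3/(-3 + (p²*1)*p) = 3/(-3 + p²*p) = 3/(-3 + p³))
I(M) = 3/122 (I(M) = 3/(-3 + 5³) = 3/(-3 + 125) = 3/122)
V = 60 (V = 12*5 = 60)
a(h) = 60
a((-4 - 1)²) - I(34) = 60 - 1*3/122 = 60 - 3/122 = 7317/122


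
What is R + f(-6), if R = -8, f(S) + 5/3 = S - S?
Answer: -29/3 ≈ -9.6667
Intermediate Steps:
f(S) = -5/3 (f(S) = -5/3 + (S - S) = -5/3 + 0 = -5/3)
R + f(-6) = -8 - 5/3 = -29/3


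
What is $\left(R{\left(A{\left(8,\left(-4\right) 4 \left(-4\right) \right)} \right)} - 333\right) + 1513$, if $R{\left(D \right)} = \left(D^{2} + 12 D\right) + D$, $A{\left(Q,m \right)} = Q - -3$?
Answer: $1444$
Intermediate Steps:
$A{\left(Q,m \right)} = 3 + Q$ ($A{\left(Q,m \right)} = Q + 3 = 3 + Q$)
$R{\left(D \right)} = D^{2} + 13 D$
$\left(R{\left(A{\left(8,\left(-4\right) 4 \left(-4\right) \right)} \right)} - 333\right) + 1513 = \left(\left(3 + 8\right) \left(13 + \left(3 + 8\right)\right) - 333\right) + 1513 = \left(11 \left(13 + 11\right) - 333\right) + 1513 = \left(11 \cdot 24 - 333\right) + 1513 = \left(264 - 333\right) + 1513 = -69 + 1513 = 1444$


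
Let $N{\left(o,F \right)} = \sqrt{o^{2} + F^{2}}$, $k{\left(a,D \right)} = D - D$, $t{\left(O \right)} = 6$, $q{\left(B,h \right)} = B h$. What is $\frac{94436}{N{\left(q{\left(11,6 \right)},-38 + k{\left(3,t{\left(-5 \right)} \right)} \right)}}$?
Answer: $\frac{23609 \sqrt{58}}{145} \approx 1240.0$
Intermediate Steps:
$k{\left(a,D \right)} = 0$
$N{\left(o,F \right)} = \sqrt{F^{2} + o^{2}}$
$\frac{94436}{N{\left(q{\left(11,6 \right)},-38 + k{\left(3,t{\left(-5 \right)} \right)} \right)}} = \frac{94436}{\sqrt{\left(-38 + 0\right)^{2} + \left(11 \cdot 6\right)^{2}}} = \frac{94436}{\sqrt{\left(-38\right)^{2} + 66^{2}}} = \frac{94436}{\sqrt{1444 + 4356}} = \frac{94436}{\sqrt{5800}} = \frac{94436}{10 \sqrt{58}} = 94436 \frac{\sqrt{58}}{580} = \frac{23609 \sqrt{58}}{145}$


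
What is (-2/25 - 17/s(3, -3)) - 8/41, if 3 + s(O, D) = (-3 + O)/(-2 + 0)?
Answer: 16579/3075 ≈ 5.3915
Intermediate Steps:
s(O, D) = -3/2 - O/2 (s(O, D) = -3 + (-3 + O)/(-2 + 0) = -3 + (-3 + O)/(-2) = -3 + (-3 + O)*(-½) = -3 + (3/2 - O/2) = -3/2 - O/2)
(-2/25 - 17/s(3, -3)) - 8/41 = (-2/25 - 17/(-3/2 - ½*3)) - 8/41 = (-2*1/25 - 17/(-3/2 - 3/2)) + (1/41)*(-8) = (-2/25 - 17/(-3)) - 8/41 = (-2/25 - 17*(-⅓)) - 8/41 = (-2/25 + 17/3) - 8/41 = 419/75 - 8/41 = 16579/3075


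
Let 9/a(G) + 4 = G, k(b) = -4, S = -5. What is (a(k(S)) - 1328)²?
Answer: 113060689/64 ≈ 1.7666e+6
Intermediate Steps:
a(G) = 9/(-4 + G)
(a(k(S)) - 1328)² = (9/(-4 - 4) - 1328)² = (9/(-8) - 1328)² = (9*(-⅛) - 1328)² = (-9/8 - 1328)² = (-10633/8)² = 113060689/64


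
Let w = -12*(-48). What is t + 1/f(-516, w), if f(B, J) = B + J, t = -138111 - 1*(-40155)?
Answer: -5877359/60 ≈ -97956.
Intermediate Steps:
w = 576 (w = -1*(-576) = 576)
t = -97956 (t = -138111 + 40155 = -97956)
t + 1/f(-516, w) = -97956 + 1/(-516 + 576) = -97956 + 1/60 = -5877359/60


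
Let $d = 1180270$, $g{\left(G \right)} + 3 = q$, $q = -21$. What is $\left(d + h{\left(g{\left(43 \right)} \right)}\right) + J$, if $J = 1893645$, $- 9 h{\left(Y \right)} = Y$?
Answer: $\frac{9221753}{3} \approx 3.0739 \cdot 10^{6}$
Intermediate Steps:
$g{\left(G \right)} = -24$ ($g{\left(G \right)} = -3 - 21 = -24$)
$h{\left(Y \right)} = - \frac{Y}{9}$
$\left(d + h{\left(g{\left(43 \right)} \right)}\right) + J = \left(1180270 - - \frac{8}{3}\right) + 1893645 = \left(1180270 + \frac{8}{3}\right) + 1893645 = \frac{3540818}{3} + 1893645 = \frac{9221753}{3}$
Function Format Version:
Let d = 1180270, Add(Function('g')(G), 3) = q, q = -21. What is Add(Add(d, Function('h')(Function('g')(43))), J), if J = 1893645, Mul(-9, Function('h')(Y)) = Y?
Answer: Rational(9221753, 3) ≈ 3.0739e+6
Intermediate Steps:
Function('g')(G) = -24 (Function('g')(G) = Add(-3, -21) = -24)
Function('h')(Y) = Mul(Rational(-1, 9), Y)
Add(Add(d, Function('h')(Function('g')(43))), J) = Add(Add(1180270, Mul(Rational(-1, 9), -24)), 1893645) = Add(Add(1180270, Rational(8, 3)), 1893645) = Add(Rational(3540818, 3), 1893645) = Rational(9221753, 3)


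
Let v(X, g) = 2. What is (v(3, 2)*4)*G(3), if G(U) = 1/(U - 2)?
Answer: 8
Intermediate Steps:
G(U) = 1/(-2 + U)
(v(3, 2)*4)*G(3) = (2*4)/(-2 + 3) = 8/1 = 8*1 = 8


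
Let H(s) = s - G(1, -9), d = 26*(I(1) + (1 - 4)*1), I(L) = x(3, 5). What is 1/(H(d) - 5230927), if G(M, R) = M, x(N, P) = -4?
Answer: -1/5231110 ≈ -1.9116e-7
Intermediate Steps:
I(L) = -4
d = -182 (d = 26*(-4 + (1 - 4)*1) = 26*(-4 - 3*1) = 26*(-4 - 3) = 26*(-7) = -182)
H(s) = -1 + s (H(s) = s - 1*1 = s - 1 = -1 + s)
1/(H(d) - 5230927) = 1/((-1 - 182) - 5230927) = 1/(-183 - 5230927) = 1/(-5231110) = -1/5231110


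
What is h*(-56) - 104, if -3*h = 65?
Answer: 3328/3 ≈ 1109.3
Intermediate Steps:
h = -65/3 (h = -⅓*65 = -65/3 ≈ -21.667)
h*(-56) - 104 = -65/3*(-56) - 104 = 3640/3 - 104 = 3328/3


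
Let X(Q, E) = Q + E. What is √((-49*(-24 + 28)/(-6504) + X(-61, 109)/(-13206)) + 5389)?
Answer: √69022627375206030/3578826 ≈ 73.410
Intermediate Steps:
X(Q, E) = E + Q
√((-49*(-24 + 28)/(-6504) + X(-61, 109)/(-13206)) + 5389) = √((-49*(-24 + 28)/(-6504) + (109 - 61)/(-13206)) + 5389) = √((-49*4*(-1/6504) + 48*(-1/13206)) + 5389) = √((-196*(-1/6504) - 8/2201) + 5389) = √((49/1626 - 8/2201) + 5389) = √(94841/3578826 + 5389) = √(19286388155/3578826) = √69022627375206030/3578826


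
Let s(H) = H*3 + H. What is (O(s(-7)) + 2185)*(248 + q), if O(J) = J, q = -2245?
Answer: -4307529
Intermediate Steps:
s(H) = 4*H (s(H) = 3*H + H = 4*H)
(O(s(-7)) + 2185)*(248 + q) = (4*(-7) + 2185)*(248 - 2245) = (-28 + 2185)*(-1997) = 2157*(-1997) = -4307529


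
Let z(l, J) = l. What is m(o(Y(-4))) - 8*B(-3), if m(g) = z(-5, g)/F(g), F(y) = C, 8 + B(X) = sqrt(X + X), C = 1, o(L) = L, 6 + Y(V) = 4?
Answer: 59 - 8*I*sqrt(6) ≈ 59.0 - 19.596*I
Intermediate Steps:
Y(V) = -2 (Y(V) = -6 + 4 = -2)
B(X) = -8 + sqrt(2)*sqrt(X) (B(X) = -8 + sqrt(X + X) = -8 + sqrt(2*X) = -8 + sqrt(2)*sqrt(X))
F(y) = 1
m(g) = -5 (m(g) = -5/1 = -5*1 = -5)
m(o(Y(-4))) - 8*B(-3) = -5 - 8*(-8 + sqrt(2)*sqrt(-3)) = -5 - 8*(-8 + sqrt(2)*(I*sqrt(3))) = -5 - 8*(-8 + I*sqrt(6)) = -5 + (64 - 8*I*sqrt(6)) = 59 - 8*I*sqrt(6)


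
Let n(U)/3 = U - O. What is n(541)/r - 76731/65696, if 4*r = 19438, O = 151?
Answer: -592019949/638499424 ≈ -0.92721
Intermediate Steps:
n(U) = -453 + 3*U (n(U) = 3*(U - 1*151) = 3*(U - 151) = 3*(-151 + U) = -453 + 3*U)
r = 9719/2 (r = (¼)*19438 = 9719/2 ≈ 4859.5)
n(541)/r - 76731/65696 = (-453 + 3*541)/(9719/2) - 76731/65696 = (-453 + 1623)*(2/9719) - 76731*1/65696 = 1170*(2/9719) - 76731/65696 = 2340/9719 - 76731/65696 = -592019949/638499424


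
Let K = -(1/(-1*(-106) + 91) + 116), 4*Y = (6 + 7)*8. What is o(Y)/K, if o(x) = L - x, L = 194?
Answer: -33096/22853 ≈ -1.4482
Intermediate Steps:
Y = 26 (Y = ((6 + 7)*8)/4 = (13*8)/4 = (¼)*104 = 26)
o(x) = 194 - x
K = -22853/197 (K = -(1/(106 + 91) + 116) = -(1/197 + 116) = -1*22853/197 = -22853/197 ≈ -116.01)
o(Y)/K = (194 - 1*26)/(-22853/197) = (194 - 26)*(-197/22853) = 168*(-197/22853) = -33096/22853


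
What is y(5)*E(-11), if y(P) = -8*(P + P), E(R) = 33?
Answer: -2640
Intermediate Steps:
y(P) = -16*P
y(5)*E(-11) = -16*5*33 = -80*33 = -2640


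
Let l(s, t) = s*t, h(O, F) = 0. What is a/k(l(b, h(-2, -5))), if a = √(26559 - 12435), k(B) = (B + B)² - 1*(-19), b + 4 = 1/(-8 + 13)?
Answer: 2*√3531/19 ≈ 6.2550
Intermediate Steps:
b = -19/5 (b = -4 + 1/(-8 + 13) = -4 + 1/5 = -4 + ⅕ = -19/5 ≈ -3.8000)
k(B) = 19 + 4*B² (k(B) = (2*B)² + 19 = 4*B² + 19 = 19 + 4*B²)
a = 2*√3531 (a = √14124 = 2*√3531 ≈ 118.84)
a/k(l(b, h(-2, -5))) = (2*√3531)/(19 + 4*(-19/5*0)²) = (2*√3531)/(19 + 4*0²) = (2*√3531)/(19 + 4*0) = (2*√3531)/(19 + 0) = (2*√3531)/19 = (2*√3531)*(1/19) = 2*√3531/19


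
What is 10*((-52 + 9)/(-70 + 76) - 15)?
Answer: -665/3 ≈ -221.67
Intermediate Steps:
10*((-52 + 9)/(-70 + 76) - 15) = 10*(-43/6 - 15) = 10*(-133/6) = -665/3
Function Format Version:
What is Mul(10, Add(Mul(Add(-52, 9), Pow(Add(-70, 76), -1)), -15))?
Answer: Rational(-665, 3) ≈ -221.67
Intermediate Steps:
Mul(10, Add(Mul(Add(-52, 9), Pow(Add(-70, 76), -1)), -15)) = Mul(10, Add(Mul(-43, Pow(6, -1)), -15)) = Mul(10, Add(Mul(-43, Rational(1, 6)), -15)) = Mul(10, Add(Rational(-43, 6), -15)) = Mul(10, Rational(-133, 6)) = Rational(-665, 3)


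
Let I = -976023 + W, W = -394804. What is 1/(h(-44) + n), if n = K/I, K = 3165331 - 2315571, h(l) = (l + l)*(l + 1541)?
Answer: -1370827/180588115432 ≈ -7.5909e-6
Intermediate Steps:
h(l) = 2*l*(1541 + l) (h(l) = (2*l)*(1541 + l) = 2*l*(1541 + l))
I = -1370827 (I = -976023 - 394804 = -1370827)
K = 849760
n = -849760/1370827 (n = 849760/(-1370827) = 849760*(-1/1370827) = -849760/1370827 ≈ -0.61989)
1/(h(-44) + n) = 1/(2*(-44)*(1541 - 44) - 849760/1370827) = 1/(2*(-44)*1497 - 849760/1370827) = 1/(-131736 - 849760/1370827) = 1/(-180588115432/1370827) = -1370827/180588115432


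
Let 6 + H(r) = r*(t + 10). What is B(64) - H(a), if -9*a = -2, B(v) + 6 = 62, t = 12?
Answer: 514/9 ≈ 57.111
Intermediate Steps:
B(v) = 56 (B(v) = -6 + 62 = 56)
a = 2/9 (a = -⅑*(-2) = 2/9 ≈ 0.22222)
H(r) = -6 + 22*r (H(r) = -6 + r*(12 + 10) = -6 + r*22 = -6 + 22*r)
B(64) - H(a) = 56 - (-6 + 22*(2/9)) = 56 - (-6 + 44/9) = 56 - 1*(-10/9) = 56 + 10/9 = 514/9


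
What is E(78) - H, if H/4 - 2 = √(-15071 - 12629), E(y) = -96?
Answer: -104 - 40*I*√277 ≈ -104.0 - 665.73*I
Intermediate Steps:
H = 8 + 40*I*√277 (H = 8 + 4*√(-15071 - 12629) = 8 + 4*√(-27700) = 8 + 4*(10*I*√277) = 8 + 40*I*√277 ≈ 8.0 + 665.73*I)
E(78) - H = -96 - (8 + 40*I*√277) = -96 + (-8 - 40*I*√277) = -104 - 40*I*√277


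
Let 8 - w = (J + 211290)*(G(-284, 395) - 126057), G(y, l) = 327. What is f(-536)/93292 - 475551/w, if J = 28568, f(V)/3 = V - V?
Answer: -475551/30157346348 ≈ -1.5769e-5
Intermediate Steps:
f(V) = 0 (f(V) = 3*(V - V) = 3*0 = 0)
w = 30157346348 (w = 8 - (28568 + 211290)*(327 - 126057) = 8 - 239858*(-125730) = 8 - 1*(-30157346340) = 8 + 30157346340 = 30157346348)
f(-536)/93292 - 475551/w = 0/93292 - 475551/30157346348 = 0*(1/93292) - 475551*1/30157346348 = 0 - 475551/30157346348 = -475551/30157346348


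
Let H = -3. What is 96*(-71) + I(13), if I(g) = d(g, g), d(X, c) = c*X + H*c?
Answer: -6686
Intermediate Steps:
d(X, c) = -3*c + X*c (d(X, c) = c*X - 3*c = X*c - 3*c = -3*c + X*c)
I(g) = g*(-3 + g)
96*(-71) + I(13) = 96*(-71) + 13*(-3 + 13) = -6816 + 13*10 = -6816 + 130 = -6686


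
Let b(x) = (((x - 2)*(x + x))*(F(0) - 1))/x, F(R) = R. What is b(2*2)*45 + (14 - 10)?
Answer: -176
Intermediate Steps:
b(x) = 4 - 2*x (b(x) = (((x - 2)*(x + x))*(0 - 1))/x = (((-2 + x)*(2*x))*(-1))/x = ((2*x*(-2 + x))*(-1))/x = (-2*x*(-2 + x))/x = 4 - 2*x)
b(2*2)*45 + (14 - 10) = (4 - 4*2)*45 + (14 - 10) = (4 - 2*4)*45 + 4 = (4 - 8)*45 + 4 = -4*45 + 4 = -180 + 4 = -176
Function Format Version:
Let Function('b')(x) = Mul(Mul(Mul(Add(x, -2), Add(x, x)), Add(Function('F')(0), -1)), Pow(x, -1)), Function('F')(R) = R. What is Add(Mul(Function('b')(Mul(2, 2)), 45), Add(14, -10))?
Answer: -176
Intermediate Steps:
Function('b')(x) = Add(4, Mul(-2, x)) (Function('b')(x) = Mul(Mul(Mul(Add(x, -2), Add(x, x)), Add(0, -1)), Pow(x, -1)) = Mul(Mul(Mul(Add(-2, x), Mul(2, x)), -1), Pow(x, -1)) = Mul(Mul(Mul(2, x, Add(-2, x)), -1), Pow(x, -1)) = Mul(Mul(-2, x, Add(-2, x)), Pow(x, -1)) = Add(4, Mul(-2, x)))
Add(Mul(Function('b')(Mul(2, 2)), 45), Add(14, -10)) = Add(Mul(Add(4, Mul(-2, Mul(2, 2))), 45), Add(14, -10)) = Add(Mul(Add(4, Mul(-2, 4)), 45), 4) = Add(Mul(Add(4, -8), 45), 4) = Add(Mul(-4, 45), 4) = Add(-180, 4) = -176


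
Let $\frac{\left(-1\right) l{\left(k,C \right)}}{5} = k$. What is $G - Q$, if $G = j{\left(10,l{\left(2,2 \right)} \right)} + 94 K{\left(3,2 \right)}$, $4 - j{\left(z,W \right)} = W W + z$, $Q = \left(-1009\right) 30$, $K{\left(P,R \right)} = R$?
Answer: $30352$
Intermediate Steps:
$l{\left(k,C \right)} = - 5 k$
$Q = -30270$
$j{\left(z,W \right)} = 4 - z - W^{2}$ ($j{\left(z,W \right)} = 4 - \left(W W + z\right) = 4 - \left(W^{2} + z\right) = 4 - \left(z + W^{2}\right) = 4 - z - W^{2}$)
$G = 82$ ($G = \left(4 - 10 - \left(\left(-5\right) 2\right)^{2}\right) + 94 \cdot 2 = \left(4 - 10 - \left(-10\right)^{2}\right) + 188 = \left(4 - 10 - 100\right) + 188 = -106 + 188 = 82$)
$G - Q = 82 - -30270 = 82 + 30270 = 30352$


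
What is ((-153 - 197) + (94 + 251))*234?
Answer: -1170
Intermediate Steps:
((-153 - 197) + (94 + 251))*234 = (-350 + 345)*234 = -5*234 = -1170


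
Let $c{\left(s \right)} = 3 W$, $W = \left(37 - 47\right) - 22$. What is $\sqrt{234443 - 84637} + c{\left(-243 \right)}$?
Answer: $-96 + \sqrt{149806} \approx 291.05$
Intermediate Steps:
$W = -32$ ($W = -10 - 22 = -32$)
$c{\left(s \right)} = -96$ ($c{\left(s \right)} = 3 \left(-32\right) = -96$)
$\sqrt{234443 - 84637} + c{\left(-243 \right)} = \sqrt{234443 - 84637} - 96 = \sqrt{149806} - 96 = -96 + \sqrt{149806}$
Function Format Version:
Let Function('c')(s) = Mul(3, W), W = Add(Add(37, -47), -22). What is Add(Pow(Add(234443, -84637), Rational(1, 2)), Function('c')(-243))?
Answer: Add(-96, Pow(149806, Rational(1, 2))) ≈ 291.05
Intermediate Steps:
W = -32 (W = Add(-10, -22) = -32)
Function('c')(s) = -96 (Function('c')(s) = Mul(3, -32) = -96)
Add(Pow(Add(234443, -84637), Rational(1, 2)), Function('c')(-243)) = Add(Pow(Add(234443, -84637), Rational(1, 2)), -96) = Add(Pow(149806, Rational(1, 2)), -96) = Add(-96, Pow(149806, Rational(1, 2)))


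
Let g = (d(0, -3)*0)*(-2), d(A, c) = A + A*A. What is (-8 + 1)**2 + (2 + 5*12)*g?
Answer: 49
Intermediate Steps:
d(A, c) = A + A**2
g = 0 (g = ((0*(1 + 0))*0)*(-2) = ((0*1)*0)*(-2) = (0*0)*(-2) = 0*(-2) = 0)
(-8 + 1)**2 + (2 + 5*12)*g = (-8 + 1)**2 + (2 + 5*12)*0 = (-7)**2 + (2 + 60)*0 = 49 + 62*0 = 49 + 0 = 49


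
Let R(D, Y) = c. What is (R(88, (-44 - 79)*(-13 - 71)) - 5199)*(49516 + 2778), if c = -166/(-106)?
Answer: -14405114416/53 ≈ -2.7179e+8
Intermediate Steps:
c = 83/53 (c = -166*(-1/106) = 83/53 ≈ 1.5660)
R(D, Y) = 83/53
(R(88, (-44 - 79)*(-13 - 71)) - 5199)*(49516 + 2778) = (83/53 - 5199)*(49516 + 2778) = -275464/53*52294 = -14405114416/53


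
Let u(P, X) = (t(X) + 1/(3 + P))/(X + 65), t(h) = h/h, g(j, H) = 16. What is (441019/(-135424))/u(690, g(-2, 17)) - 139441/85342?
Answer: -1062903937257065/4010402187776 ≈ -265.04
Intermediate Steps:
t(h) = 1
u(P, X) = (1 + 1/(3 + P))/(65 + X) (u(P, X) = (1 + 1/(3 + P))/(X + 65) = (1 + 1/(3 + P))/(65 + X))
(441019/(-135424))/u(690, g(-2, 17)) - 139441/85342 = (441019/(-135424))/(((4 + 690)/(195 + 3*16 + 65*690 + 690*16))) - 139441/85342 = (441019*(-1/135424))/((694/(195 + 48 + 44850 + 11040))) - 139441*1/85342 = -441019/(135424*(694/56133)) - 139441/85342 = -441019/(135424*((1/56133)*694)) - 139441/85342 = -441019/(135424*694/56133) - 139441/85342 = -441019/135424*56133/694 - 139441/85342 = -24755719527/93984256 - 139441/85342 = -1062903937257065/4010402187776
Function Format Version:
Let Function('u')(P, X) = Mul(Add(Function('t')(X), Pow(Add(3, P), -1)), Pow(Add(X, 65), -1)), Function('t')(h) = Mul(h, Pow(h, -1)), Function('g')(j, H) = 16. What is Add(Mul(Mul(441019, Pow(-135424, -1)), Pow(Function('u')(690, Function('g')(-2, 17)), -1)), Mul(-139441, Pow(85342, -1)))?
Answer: Rational(-1062903937257065, 4010402187776) ≈ -265.04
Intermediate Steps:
Function('t')(h) = 1
Function('u')(P, X) = Mul(Pow(Add(65, X), -1), Add(1, Pow(Add(3, P), -1))) (Function('u')(P, X) = Mul(Add(1, Pow(Add(3, P), -1)), Pow(Add(X, 65), -1)) = Mul(Add(1, Pow(Add(3, P), -1)), Pow(Add(65, X), -1)) = Mul(Pow(Add(65, X), -1), Add(1, Pow(Add(3, P), -1))))
Add(Mul(Mul(441019, Pow(-135424, -1)), Pow(Function('u')(690, Function('g')(-2, 17)), -1)), Mul(-139441, Pow(85342, -1))) = Add(Mul(Mul(441019, Pow(-135424, -1)), Pow(Mul(Pow(Add(195, Mul(3, 16), Mul(65, 690), Mul(690, 16)), -1), Add(4, 690)), -1)), Mul(-139441, Pow(85342, -1))) = Add(Mul(Mul(441019, Rational(-1, 135424)), Pow(Mul(Pow(Add(195, 48, 44850, 11040), -1), 694), -1)), Mul(-139441, Rational(1, 85342))) = Add(Mul(Rational(-441019, 135424), Pow(Mul(Pow(56133, -1), 694), -1)), Rational(-139441, 85342)) = Add(Mul(Rational(-441019, 135424), Pow(Mul(Rational(1, 56133), 694), -1)), Rational(-139441, 85342)) = Add(Mul(Rational(-441019, 135424), Pow(Rational(694, 56133), -1)), Rational(-139441, 85342)) = Add(Mul(Rational(-441019, 135424), Rational(56133, 694)), Rational(-139441, 85342)) = Add(Rational(-24755719527, 93984256), Rational(-139441, 85342)) = Rational(-1062903937257065, 4010402187776)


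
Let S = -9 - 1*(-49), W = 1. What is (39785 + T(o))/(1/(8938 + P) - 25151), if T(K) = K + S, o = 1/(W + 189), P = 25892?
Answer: -26354993733/16644177251 ≈ -1.5834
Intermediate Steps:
S = 40 (S = -9 + 49 = 40)
o = 1/190 (o = 1/(1 + 189) = 1/190 ≈ 0.0052632)
T(K) = 40 + K (T(K) = K + 40 = 40 + K)
(39785 + T(o))/(1/(8938 + P) - 25151) = (39785 + (40 + 1/190))/(1/(8938 + 25892) - 25151) = (39785 + 7601/190)/(1/34830 - 25151) = 7566751/(190*(1/34830 - 25151)) = 7566751/(190*(-876009329/34830)) = (7566751/190)*(-34830/876009329) = -26354993733/16644177251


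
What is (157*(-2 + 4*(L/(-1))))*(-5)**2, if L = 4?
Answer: -70650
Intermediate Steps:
(157*(-2 + 4*(L/(-1))))*(-5)**2 = (157*(-2 + 4*(4/(-1))))*(-5)**2 = (157*(-2 + 4*(4*(-1))))*25 = (157*(-2 + 4*(-4)))*25 = (157*(-2 - 16))*25 = (157*(-18))*25 = -2826*25 = -70650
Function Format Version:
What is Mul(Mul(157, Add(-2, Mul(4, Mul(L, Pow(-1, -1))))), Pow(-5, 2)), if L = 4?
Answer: -70650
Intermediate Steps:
Mul(Mul(157, Add(-2, Mul(4, Mul(L, Pow(-1, -1))))), Pow(-5, 2)) = Mul(Mul(157, Add(-2, Mul(4, Mul(4, Pow(-1, -1))))), Pow(-5, 2)) = Mul(Mul(157, Add(-2, Mul(4, Mul(4, -1)))), 25) = Mul(Mul(157, Add(-2, Mul(4, -4))), 25) = Mul(Mul(157, Add(-2, -16)), 25) = Mul(Mul(157, -18), 25) = Mul(-2826, 25) = -70650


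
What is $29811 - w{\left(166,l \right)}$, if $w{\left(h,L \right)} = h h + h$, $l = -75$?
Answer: $2089$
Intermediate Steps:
$w{\left(h,L \right)} = h + h^{2}$ ($w{\left(h,L \right)} = h^{2} + h = h + h^{2}$)
$29811 - w{\left(166,l \right)} = 29811 - 166 \left(1 + 166\right) = 29811 - 166 \cdot 167 = 29811 - 27722 = 2089$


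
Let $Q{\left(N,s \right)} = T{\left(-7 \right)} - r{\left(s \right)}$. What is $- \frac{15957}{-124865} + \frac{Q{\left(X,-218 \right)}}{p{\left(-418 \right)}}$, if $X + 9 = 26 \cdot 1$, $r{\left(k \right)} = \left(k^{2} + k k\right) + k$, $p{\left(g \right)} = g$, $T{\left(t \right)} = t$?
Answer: $\frac{11848492031}{52193570} \approx 227.01$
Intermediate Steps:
$r{\left(k \right)} = k + 2 k^{2}$ ($r{\left(k \right)} = \left(k^{2} + k^{2}\right) + k = 2 k^{2} + k = k + 2 k^{2}$)
$X = 17$ ($X = -9 + 26 \cdot 1 = -9 + 26 = 17$)
$Q{\left(N,s \right)} = -7 - s \left(1 + 2 s\right)$
$- \frac{15957}{-124865} + \frac{Q{\left(X,-218 \right)}}{p{\left(-418 \right)}} = - \frac{15957}{-124865} + \frac{-7 - - 218 \left(1 + 2 \left(-218\right)\right)}{-418} = \left(-15957\right) \left(- \frac{1}{124865}\right) + \left(-7 - - 218 \left(1 - 436\right)\right) \left(- \frac{1}{418}\right) = \frac{15957}{124865} + \left(-7 - \left(-218\right) \left(-435\right)\right) \left(- \frac{1}{418}\right) = \frac{15957}{124865} + \left(-7 - 94830\right) \left(- \frac{1}{418}\right) = \frac{15957}{124865} - - \frac{94837}{418} = \frac{15957}{124865} + \frac{94837}{418} = \frac{11848492031}{52193570}$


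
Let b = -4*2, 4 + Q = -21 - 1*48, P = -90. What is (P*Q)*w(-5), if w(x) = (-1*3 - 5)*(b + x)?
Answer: 683280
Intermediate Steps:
Q = -73 (Q = -4 + (-21 - 1*48) = -4 + (-21 - 48) = -4 - 69 = -73)
b = -8
w(x) = 64 - 8*x (w(x) = (-1*3 - 5)*(-8 + x) = (-3 - 5)*(-8 + x) = -8*(-8 + x) = 64 - 8*x)
(P*Q)*w(-5) = (-90*(-73))*(64 - 8*(-5)) = 6570*(64 + 40) = 6570*104 = 683280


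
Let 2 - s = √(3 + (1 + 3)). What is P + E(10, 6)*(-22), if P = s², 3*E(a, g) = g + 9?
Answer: -110 + (2 - √7)² ≈ -109.58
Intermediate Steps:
E(a, g) = 3 + g/3 (E(a, g) = (g + 9)/3 = (9 + g)/3 = 3 + g/3)
s = 2 - √7 (s = 2 - √(3 + (1 + 3)) = 2 - √(3 + 4) = 2 - √7 ≈ -0.64575)
P = (2 - √7)² ≈ 0.41699
P + E(10, 6)*(-22) = (2 - √7)² + (3 + (⅓)*6)*(-22) = (2 - √7)² + (3 + 2)*(-22) = (2 - √7)² + 5*(-22) = (2 - √7)² - 110 = -110 + (2 - √7)²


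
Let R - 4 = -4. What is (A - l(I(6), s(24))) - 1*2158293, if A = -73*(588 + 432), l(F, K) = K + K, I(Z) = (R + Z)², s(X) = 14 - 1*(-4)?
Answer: -2232789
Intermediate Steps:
R = 0 (R = 4 - 4 = 0)
s(X) = 18 (s(X) = 14 + 4 = 18)
I(Z) = Z² (I(Z) = (0 + Z)² = Z²)
l(F, K) = 2*K
A = -74460 (A = -73*1020 = -74460)
(A - l(I(6), s(24))) - 1*2158293 = (-74460 - 2*18) - 1*2158293 = (-74460 - 1*36) - 2158293 = (-74460 - 36) - 2158293 = -74496 - 2158293 = -2232789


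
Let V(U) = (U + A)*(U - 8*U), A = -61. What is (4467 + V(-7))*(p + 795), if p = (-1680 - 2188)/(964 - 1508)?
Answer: 123813745/136 ≈ 9.1040e+5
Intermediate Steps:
V(U) = -7*U*(-61 + U) (V(U) = (U - 61)*(U - 8*U) = (-61 + U)*(-7*U) = -7*U*(-61 + U))
p = 967/136 (p = -3868/(-544) = -3868*(-1/544) = 967/136 ≈ 7.1103)
(4467 + V(-7))*(p + 795) = (4467 + 7*(-7)*(61 - 1*(-7)))*(967/136 + 795) = (4467 + 7*(-7)*(61 + 7))*(109087/136) = (4467 + 7*(-7)*68)*(109087/136) = (4467 - 3332)*(109087/136) = 1135*(109087/136) = 123813745/136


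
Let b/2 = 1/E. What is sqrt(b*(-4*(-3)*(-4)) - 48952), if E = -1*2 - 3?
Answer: 2*I*sqrt(305830)/5 ≈ 221.21*I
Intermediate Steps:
E = -5 (E = -2 - 3 = -5)
b = -2/5 (b = 2/(-5) = 2*(-1/5) = -2/5 ≈ -0.40000)
sqrt(b*(-4*(-3)*(-4)) - 48952) = sqrt(-2*(-4*(-3))*(-4)/5 - 48952) = sqrt(-24*(-4)/5 - 48952) = sqrt(-2/5*(-48) - 48952) = sqrt(96/5 - 48952) = sqrt(-244664/5) = 2*I*sqrt(305830)/5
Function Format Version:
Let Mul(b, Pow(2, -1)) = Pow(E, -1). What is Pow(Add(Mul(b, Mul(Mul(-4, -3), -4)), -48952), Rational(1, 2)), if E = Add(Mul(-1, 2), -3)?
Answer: Mul(Rational(2, 5), I, Pow(305830, Rational(1, 2))) ≈ Mul(221.21, I)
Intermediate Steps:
E = -5 (E = Add(-2, -3) = -5)
b = Rational(-2, 5) (b = Mul(2, Pow(-5, -1)) = Mul(2, Rational(-1, 5)) = Rational(-2, 5) ≈ -0.40000)
Pow(Add(Mul(b, Mul(Mul(-4, -3), -4)), -48952), Rational(1, 2)) = Pow(Add(Mul(Rational(-2, 5), Mul(Mul(-4, -3), -4)), -48952), Rational(1, 2)) = Pow(Add(Mul(Rational(-2, 5), Mul(12, -4)), -48952), Rational(1, 2)) = Pow(Add(Mul(Rational(-2, 5), -48), -48952), Rational(1, 2)) = Pow(Add(Rational(96, 5), -48952), Rational(1, 2)) = Pow(Rational(-244664, 5), Rational(1, 2)) = Mul(Rational(2, 5), I, Pow(305830, Rational(1, 2)))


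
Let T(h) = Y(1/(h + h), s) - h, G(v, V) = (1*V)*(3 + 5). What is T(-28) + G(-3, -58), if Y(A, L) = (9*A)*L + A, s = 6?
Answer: -24471/56 ≈ -436.98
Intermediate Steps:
Y(A, L) = A + 9*A*L (Y(A, L) = 9*A*L + A = A + 9*A*L)
G(v, V) = 8*V (G(v, V) = V*8 = 8*V)
T(h) = -h + 55/(2*h) (T(h) = (1 + 9*6)/(h + h) - h = (1 + 54)/((2*h)) - h = (1/(2*h))*55 - h = 55/(2*h) - h = -h + 55/(2*h))
T(-28) + G(-3, -58) = (-1*(-28) + (55/2)/(-28)) + 8*(-58) = (28 + (55/2)*(-1/28)) - 464 = (28 - 55/56) - 464 = 1513/56 - 464 = -24471/56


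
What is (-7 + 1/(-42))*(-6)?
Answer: 295/7 ≈ 42.143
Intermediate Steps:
(-7 + 1/(-42))*(-6) = (-7 - 1/42)*(-6) = -295/42*(-6) = 295/7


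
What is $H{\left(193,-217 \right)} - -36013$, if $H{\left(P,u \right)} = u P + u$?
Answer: $-6085$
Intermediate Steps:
$H{\left(P,u \right)} = u + P u$ ($H{\left(P,u \right)} = P u + u = u + P u$)
$H{\left(193,-217 \right)} - -36013 = - 217 \left(1 + 193\right) - -36013 = \left(-217\right) 194 + 36013 = -42098 + 36013 = -6085$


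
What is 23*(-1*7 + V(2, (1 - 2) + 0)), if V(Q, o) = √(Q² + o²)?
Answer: -161 + 23*√5 ≈ -109.57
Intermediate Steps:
23*(-1*7 + V(2, (1 - 2) + 0)) = 23*(-1*7 + √(2² + ((1 - 2) + 0)²)) = 23*(-7 + √(4 + (-1 + 0)²)) = 23*(-7 + √(4 + (-1)²)) = 23*(-7 + √(4 + 1)) = 23*(-7 + √5) = -161 + 23*√5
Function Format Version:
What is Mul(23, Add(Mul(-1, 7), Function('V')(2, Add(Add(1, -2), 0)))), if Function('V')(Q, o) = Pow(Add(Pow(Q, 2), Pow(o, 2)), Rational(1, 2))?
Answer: Add(-161, Mul(23, Pow(5, Rational(1, 2)))) ≈ -109.57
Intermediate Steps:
Mul(23, Add(Mul(-1, 7), Function('V')(2, Add(Add(1, -2), 0)))) = Mul(23, Add(Mul(-1, 7), Pow(Add(Pow(2, 2), Pow(Add(Add(1, -2), 0), 2)), Rational(1, 2)))) = Mul(23, Add(-7, Pow(Add(4, Pow(Add(-1, 0), 2)), Rational(1, 2)))) = Mul(23, Add(-7, Pow(Add(4, Pow(-1, 2)), Rational(1, 2)))) = Mul(23, Add(-7, Pow(Add(4, 1), Rational(1, 2)))) = Mul(23, Add(-7, Pow(5, Rational(1, 2)))) = Add(-161, Mul(23, Pow(5, Rational(1, 2))))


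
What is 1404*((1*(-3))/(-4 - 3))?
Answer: 4212/7 ≈ 601.71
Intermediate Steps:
1404*((1*(-3))/(-4 - 3)) = 1404*(-3/(-7)) = 1404*(-3*(-⅐)) = 1404*(3/7) = 4212/7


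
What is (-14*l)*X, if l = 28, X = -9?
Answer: 3528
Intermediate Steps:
(-14*l)*X = -14*28*(-9) = -392*(-9) = 3528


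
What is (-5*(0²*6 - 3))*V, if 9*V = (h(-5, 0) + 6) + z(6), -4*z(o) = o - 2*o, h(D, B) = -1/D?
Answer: 77/6 ≈ 12.833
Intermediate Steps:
z(o) = o/4 (z(o) = -(o - 2*o)/4 = -(-1)*o/4 = o/4)
V = 77/90 (V = ((-1/(-5) + 6) + (¼)*6)/9 = ((-1*(-⅕) + 6) + 3/2)/9 = ((⅕ + 6) + 3/2)/9 = (31/5 + 3/2)/9 = (⅑)*(77/10) = 77/90 ≈ 0.85556)
(-5*(0²*6 - 3))*V = -5*(0²*6 - 3)*(77/90) = -5*(0*6 - 3)*(77/90) = -5*(0 - 3)*(77/90) = -5*(-3)*(77/90) = 15*(77/90) = 77/6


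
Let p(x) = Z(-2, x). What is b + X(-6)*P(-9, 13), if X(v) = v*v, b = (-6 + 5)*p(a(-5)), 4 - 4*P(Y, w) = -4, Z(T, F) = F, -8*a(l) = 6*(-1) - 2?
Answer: 71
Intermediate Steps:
a(l) = 1 (a(l) = -(6*(-1) - 2)/8 = -(-6 - 2)/8 = -1/8*(-8) = 1)
p(x) = x
P(Y, w) = 2 (P(Y, w) = 1 - 1/4*(-4) = 1 + 1 = 2)
b = -1 (b = (-6 + 5)*1 = -1*1 = -1)
X(v) = v**2
b + X(-6)*P(-9, 13) = -1 + (-6)**2*2 = -1 + 36*2 = -1 + 72 = 71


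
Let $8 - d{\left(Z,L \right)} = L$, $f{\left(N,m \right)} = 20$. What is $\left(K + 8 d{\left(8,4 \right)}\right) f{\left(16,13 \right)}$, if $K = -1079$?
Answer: $-20940$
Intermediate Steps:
$d{\left(Z,L \right)} = 8 - L$
$\left(K + 8 d{\left(8,4 \right)}\right) f{\left(16,13 \right)} = \left(-1079 + 8 \left(8 - 4\right)\right) 20 = \left(-1079 + 8 \cdot 4\right) 20 = \left(-1079 + 32\right) 20 = \left(-1047\right) 20 = -20940$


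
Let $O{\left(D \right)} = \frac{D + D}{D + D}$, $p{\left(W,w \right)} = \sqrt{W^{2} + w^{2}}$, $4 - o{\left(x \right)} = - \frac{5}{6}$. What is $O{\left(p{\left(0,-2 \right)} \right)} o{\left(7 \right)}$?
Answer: $\frac{29}{6} \approx 4.8333$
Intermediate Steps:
$o{\left(x \right)} = \frac{29}{6}$ ($o{\left(x \right)} = 4 - - \frac{5}{6} = 4 + \frac{5}{6} = \frac{29}{6}$)
$O{\left(D \right)} = 1$ ($O{\left(D \right)} = \frac{2 D}{2 D} = 2 D \frac{1}{2 D} = 1$)
$O{\left(p{\left(0,-2 \right)} \right)} o{\left(7 \right)} = 1 \cdot \frac{29}{6} = \frac{29}{6}$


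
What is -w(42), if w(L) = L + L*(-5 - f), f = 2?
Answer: 252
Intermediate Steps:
w(L) = -6*L (w(L) = L + L*(-5 - 1*2) = L + L*(-5 - 2) = L + L*(-7) = L - 7*L = -6*L)
-w(42) = -(-6)*42 = -1*(-252) = 252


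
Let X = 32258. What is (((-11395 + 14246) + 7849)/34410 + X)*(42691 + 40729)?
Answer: 9259690740160/3441 ≈ 2.6910e+9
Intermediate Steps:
(((-11395 + 14246) + 7849)/34410 + X)*(42691 + 40729) = (((-11395 + 14246) + 7849)/34410 + 32258)*(42691 + 40729) = ((2851 + 7849)*(1/34410) + 32258)*83420 = (10700*(1/34410) + 32258)*83420 = (1070/3441 + 32258)*83420 = (111000848/3441)*83420 = 9259690740160/3441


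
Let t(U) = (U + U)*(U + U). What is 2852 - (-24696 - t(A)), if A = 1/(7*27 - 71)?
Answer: 95894589/3481 ≈ 27548.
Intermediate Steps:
A = 1/118 (A = 1/(189 - 71) = 1/118 ≈ 0.0084746)
t(U) = 4*U² (t(U) = (2*U)*(2*U) = 4*U²)
2852 - (-24696 - t(A)) = 2852 - (-24696 - 4*(1/118)²) = 2852 - (-24696 - 4/13924) = 2852 - (-24696 - 1*1/3481) = 2852 - (-24696 - 1/3481) = 2852 - 1*(-85966777/3481) = 2852 + 85966777/3481 = 95894589/3481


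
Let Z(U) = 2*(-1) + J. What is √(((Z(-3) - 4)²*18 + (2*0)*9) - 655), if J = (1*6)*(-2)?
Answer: √5177 ≈ 71.951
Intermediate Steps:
J = -12 (J = 6*(-2) = -12)
Z(U) = -14 (Z(U) = 2*(-1) - 12 = -2 - 12 = -14)
√(((Z(-3) - 4)²*18 + (2*0)*9) - 655) = √(((-14 - 4)²*18 + (2*0)*9) - 655) = √(((-18)²*18 + 0*9) - 655) = √((324*18 + 0) - 655) = √((5832 + 0) - 655) = √(5832 - 655) = √5177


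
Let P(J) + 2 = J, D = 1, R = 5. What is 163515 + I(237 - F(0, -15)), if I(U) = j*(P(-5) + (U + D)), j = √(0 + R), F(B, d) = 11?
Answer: 163515 + 220*√5 ≈ 1.6401e+5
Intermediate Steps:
j = √5 (j = √(0 + 5) = √5 ≈ 2.2361)
P(J) = -2 + J
I(U) = √5*(-6 + U) (I(U) = √5*((-2 - 5) + (U + 1)) = √5*(-7 + (1 + U)) = √5*(-6 + U))
163515 + I(237 - F(0, -15)) = 163515 + √5*(-6 + (237 - 1*11)) = 163515 + √5*(-6 + (237 - 11)) = 163515 + √5*(-6 + 226) = 163515 + √5*220 = 163515 + 220*√5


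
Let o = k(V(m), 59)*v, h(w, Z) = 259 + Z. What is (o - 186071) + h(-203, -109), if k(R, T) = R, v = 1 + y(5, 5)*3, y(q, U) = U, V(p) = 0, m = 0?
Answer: -185921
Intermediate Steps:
v = 16 (v = 1 + 5*3 = 1 + 15 = 16)
o = 0 (o = 0*16 = 0)
(o - 186071) + h(-203, -109) = (0 - 186071) + (259 - 109) = -186071 + 150 = -185921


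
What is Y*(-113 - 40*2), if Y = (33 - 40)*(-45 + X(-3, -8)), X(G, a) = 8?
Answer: -49987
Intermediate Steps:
Y = 259 (Y = (33 - 40)*(-45 + 8) = -7*(-37) = 259)
Y*(-113 - 40*2) = 259*(-113 - 40*2) = 259*(-113 - 80) = 259*(-193) = -49987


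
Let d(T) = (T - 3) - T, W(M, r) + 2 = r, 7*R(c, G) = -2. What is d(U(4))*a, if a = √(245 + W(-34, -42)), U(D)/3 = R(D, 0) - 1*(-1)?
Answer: -3*√201 ≈ -42.532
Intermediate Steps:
R(c, G) = -2/7 (R(c, G) = (⅐)*(-2) = -2/7)
W(M, r) = -2 + r
U(D) = 15/7 (U(D) = 3*(-2/7 - 1*(-1)) = 3*(-2/7 + 1) = 3*(5/7) = 15/7)
d(T) = -3 (d(T) = (-3 + T) - T = -3)
a = √201 (a = √(245 + (-2 - 42)) = √(245 - 44) = √201 ≈ 14.177)
d(U(4))*a = -3*√201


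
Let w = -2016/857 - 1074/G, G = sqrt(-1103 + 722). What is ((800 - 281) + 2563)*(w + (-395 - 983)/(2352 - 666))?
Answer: -7057659802/722451 + 1103356*I*sqrt(381)/127 ≈ -9769.0 + 1.6958e+5*I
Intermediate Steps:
G = I*sqrt(381) (G = sqrt(-381) = I*sqrt(381) ≈ 19.519*I)
w = -2016/857 + 358*I*sqrt(381)/127 (w = -2016/857 - 1074*(-I*sqrt(381)/381) = -2016*1/857 - (-358)*I*sqrt(381)/127 = -2016/857 + 358*I*sqrt(381)/127 ≈ -2.3524 + 55.023*I)
((800 - 281) + 2563)*(w + (-395 - 983)/(2352 - 666)) = ((800 - 281) + 2563)*((-2016/857 + 358*I*sqrt(381)/127) + (-395 - 983)/(2352 - 666)) = (519 + 2563)*((-2016/857 + 358*I*sqrt(381)/127) - 1378/1686) = 3082*((-2016/857 + 358*I*sqrt(381)/127) - 1378*1/1686) = 3082*((-2016/857 + 358*I*sqrt(381)/127) - 689/843) = 3082*(-2289961/722451 + 358*I*sqrt(381)/127) = -7057659802/722451 + 1103356*I*sqrt(381)/127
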